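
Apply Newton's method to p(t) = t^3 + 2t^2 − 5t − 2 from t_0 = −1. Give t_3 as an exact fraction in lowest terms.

p'(t) = 3t^2 + 4t − 5.
p(−1) = 4, p'(−1) = −6, so t_1 = (−1) − 4/(−6) = −1/3.
p(−1/3) = −4/27, p'(−1/3) = −6, so t_2 = (−1/3) − (−4/27)/(−6) = −29/81.
p(−29/81) = 316/531441, p'(−29/81) = −13226/2187, so t_3 = (−29/81) − (316/531441)/(−13226/2187) = −575173/1606959.

−575173/1606959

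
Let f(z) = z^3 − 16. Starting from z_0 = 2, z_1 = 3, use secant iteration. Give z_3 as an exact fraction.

f(2) = −8, f(3) = 11. z_2 = 3 − 11·(3 − 2)/(11 − (−8)) = 46/19.
f(3) = 11, f(46/19) = −12408/6859. z_3 = (46/19) − (−12408/6859)·((46/19) − 3)/((−12408/6859) − 11) = 19990/7987.

19990/7987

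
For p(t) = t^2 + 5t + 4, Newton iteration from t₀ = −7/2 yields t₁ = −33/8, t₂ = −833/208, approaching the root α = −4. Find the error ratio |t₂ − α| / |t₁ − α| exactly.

1/26

t₁ − α = −33/8 − (−4) = −33/8 + 4 = −1/8, so |t₁ − α| = 1/8.
t₂ − α = −833/208 − (−4) = −833/208 + 4 = −1/208, so |t₂ − α| = 1/208.
Ratio = (1/208) / (1/8) = 1/26.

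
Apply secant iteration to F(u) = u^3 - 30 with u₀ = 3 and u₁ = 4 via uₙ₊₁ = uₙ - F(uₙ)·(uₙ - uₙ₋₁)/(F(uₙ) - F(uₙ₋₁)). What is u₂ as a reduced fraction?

114/37

F(3) = -3, F(4) = 34. u₂ = 4 - 34·(4 - 3)/(34 - (-3)) = 114/37.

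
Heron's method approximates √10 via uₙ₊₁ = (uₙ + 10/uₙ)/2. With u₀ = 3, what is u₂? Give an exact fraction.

721/228

u₁ = (3 + 10/3)/2 = 19/6.
u₂ = (19/6 + 10/(19/6))/2 = 721/228.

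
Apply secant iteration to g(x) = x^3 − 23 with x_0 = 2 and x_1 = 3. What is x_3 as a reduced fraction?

25793/9079

g(2) = −15, g(3) = 4. x_2 = 3 − 4·(3 − 2)/(4 − (−15)) = 53/19.
g(3) = 4, g(53/19) = −8880/6859. x_3 = (53/19) − (−8880/6859)·((53/19) − 3)/((−8880/6859) − 4) = 25793/9079.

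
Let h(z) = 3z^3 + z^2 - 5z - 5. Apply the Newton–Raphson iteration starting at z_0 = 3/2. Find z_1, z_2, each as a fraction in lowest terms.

z_1 = 110/73, z_2 = 40809/27083

h'(z) = 9z^2 + 2z - 5.
h(3/2) = -1/8, h'(3/2) = 73/4, so z_1 = (3/2) - (-1/8)/(73/4) = 110/73.
h(110/73) = 265/389017, h'(110/73) = 98315/5329, so z_2 = (110/73) - (265/389017)/(98315/5329) = 40809/27083.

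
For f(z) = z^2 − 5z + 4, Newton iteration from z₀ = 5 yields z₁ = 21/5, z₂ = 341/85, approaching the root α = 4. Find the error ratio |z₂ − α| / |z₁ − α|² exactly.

5/17

z₁ − α = 21/5 − 4 = 1/5, so |z₁ − α| = 1/5.
z₂ − α = 341/85 − 4 = 1/85, so |z₂ − α| = 1/85.
|z₁ − α|² = 1/25.
Ratio = (1/85) / (1/25) = 5/17.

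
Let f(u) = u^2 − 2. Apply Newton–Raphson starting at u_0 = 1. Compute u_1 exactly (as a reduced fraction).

f'(u) = 2u.
f(1) = −1, f'(1) = 2, so u_1 = 1 − (−1)/2 = 3/2.

3/2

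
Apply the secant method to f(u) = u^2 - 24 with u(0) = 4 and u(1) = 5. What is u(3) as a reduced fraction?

f(4) = -8, f(5) = 1. u(2) = 5 - 1·(5 - 4)/(1 - (-8)) = 44/9.
f(5) = 1, f(44/9) = -8/81. u(3) = (44/9) - (-8/81)·((44/9) - 5)/((-8/81) - 1) = 436/89.

436/89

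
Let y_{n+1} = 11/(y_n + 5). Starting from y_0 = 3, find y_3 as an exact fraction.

561/343

y_1 = 11/(3 + 5) = 11/8.
y_2 = 11/(11/8 + 5) = 88/51.
y_3 = 11/(88/51 + 5) = 561/343.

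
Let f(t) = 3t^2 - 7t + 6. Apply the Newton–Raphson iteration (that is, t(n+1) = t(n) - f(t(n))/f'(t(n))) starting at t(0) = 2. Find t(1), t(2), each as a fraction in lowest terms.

f'(t) = 6t - 7.
f(2) = 4, f'(2) = 5, so t(1) = 2 - 4/5 = 6/5.
f(6/5) = 48/25, f'(6/5) = 1/5, so t(2) = (6/5) - (48/25)/(1/5) = -42/5.

t(1) = 6/5, t(2) = -42/5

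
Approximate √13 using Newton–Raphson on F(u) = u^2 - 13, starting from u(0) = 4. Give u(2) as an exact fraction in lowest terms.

F'(u) = 2u.
F(4) = 3, F'(4) = 8, so u(1) = 4 - 3/8 = 29/8.
F(29/8) = 9/64, F'(29/8) = 29/4, so u(2) = (29/8) - (9/64)/(29/4) = 1673/464.

1673/464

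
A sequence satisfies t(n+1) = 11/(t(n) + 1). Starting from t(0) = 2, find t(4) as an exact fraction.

517/201

t(1) = 11/(2 + 1) = 11/3.
t(2) = 11/(11/3 + 1) = 33/14.
t(3) = 11/(33/14 + 1) = 154/47.
t(4) = 11/(154/47 + 1) = 517/201.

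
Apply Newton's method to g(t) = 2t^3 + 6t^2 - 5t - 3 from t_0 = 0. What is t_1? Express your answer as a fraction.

-3/5

g'(t) = 6t^2 + 12t - 5.
g(0) = -3, g'(0) = -5, so t_1 = 0 - (-3)/(-5) = -3/5.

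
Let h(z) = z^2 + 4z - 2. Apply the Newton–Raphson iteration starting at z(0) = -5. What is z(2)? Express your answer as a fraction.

h'(z) = 2z + 4.
h(-5) = 3, h'(-5) = -6, so z(1) = (-5) - 3/(-6) = -9/2.
h(-9/2) = 1/4, h'(-9/2) = -5, so z(2) = (-9/2) - (1/4)/(-5) = -89/20.

-89/20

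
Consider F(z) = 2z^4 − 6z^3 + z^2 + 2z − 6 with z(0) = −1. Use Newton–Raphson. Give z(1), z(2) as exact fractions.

F'(z) = 8z^3 − 18z^2 + 2z + 2.
F(−1) = 1, F'(−1) = −26, so z(1) = (−1) − 1/(−26) = −25/26.
F(−25/26) = 10297/228488, F'(−25/26) = −104037/4394, so z(2) = (−25/26) − (10297/228488)/(−104037/4394) = −5191553/5409924.

z(1) = −25/26, z(2) = −5191553/5409924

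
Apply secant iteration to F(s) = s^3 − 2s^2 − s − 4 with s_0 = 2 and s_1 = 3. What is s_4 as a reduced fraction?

6622333/2326975

F(2) = −6, F(3) = 2. s_2 = 3 − 2·(3 − 2)/(2 − (−6)) = 11/4.
F(3) = 2, F(11/4) = −69/64. s_3 = (11/4) − (−69/64)·((11/4) − 3)/((−69/64) − 2) = 559/197.
F(11/4) = −69/64, F(559/197) = −716358/7645373. s_4 = (559/197) − (−716358/7645373)·((559/197) − (11/4))/((−716358/7645373) − (−69/64)) = 6622333/2326975.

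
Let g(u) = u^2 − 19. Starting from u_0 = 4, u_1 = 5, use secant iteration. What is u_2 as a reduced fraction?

g(4) = −3, g(5) = 6. u_2 = 5 − 6·(5 − 4)/(6 − (−3)) = 13/3.

13/3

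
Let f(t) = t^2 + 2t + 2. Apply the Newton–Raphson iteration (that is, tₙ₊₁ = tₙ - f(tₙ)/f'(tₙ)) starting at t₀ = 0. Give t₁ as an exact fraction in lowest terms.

f'(t) = 2t + 2.
f(0) = 2, f'(0) = 2, so t₁ = 0 - 2/2 = -1.

-1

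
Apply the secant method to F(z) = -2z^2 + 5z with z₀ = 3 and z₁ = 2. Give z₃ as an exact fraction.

F(3) = -3, F(2) = 2. z₂ = 2 - 2·(2 - 3)/(2 - (-3)) = 12/5.
F(2) = 2, F(12/5) = 12/25. z₃ = (12/5) - (12/25)·((12/5) - 2)/((12/25) - 2) = 48/19.

48/19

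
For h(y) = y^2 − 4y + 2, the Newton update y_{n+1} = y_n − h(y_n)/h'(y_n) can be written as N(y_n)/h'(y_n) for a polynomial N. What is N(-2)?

2

h'(y) = 2y − 4.
N(y) = y·h'(y) − h(y) = y·(2y − 4) − (y^2 − 4y + 2) = y^2 − 2.
N(-2) = 2.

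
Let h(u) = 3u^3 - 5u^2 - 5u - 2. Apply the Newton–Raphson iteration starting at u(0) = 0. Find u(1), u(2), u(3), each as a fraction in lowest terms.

u(1) = -2/5, u(2) = 102/55, u(3) = 3838898/1232605

h'(u) = 9u^2 - 10u - 5.
h(0) = -2, h'(0) = -5, so u(1) = 0 - (-2)/(-5) = -2/5.
h(-2/5) = -124/125, h'(-2/5) = 11/25, so u(2) = (-2/5) - (-124/125)/(11/25) = 102/55.
h(102/55) = -1552976/166375, h'(102/55) = 22411/3025, so u(3) = (102/55) - (-1552976/166375)/(22411/3025) = 3838898/1232605.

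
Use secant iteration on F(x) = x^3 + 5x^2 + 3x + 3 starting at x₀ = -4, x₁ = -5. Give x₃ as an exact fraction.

F(-4) = 7, F(-5) = -12. x₂ = (-5) - (-12)·((-5) - (-4))/((-12) - 7) = -83/19.
F(-5) = -12, F(-83/19) = 13356/6859. x₃ = (-83/19) - (13356/6859)·((-83/19) - (-5))/((13356/6859) - (-12)) = -8882/1993.

-8882/1993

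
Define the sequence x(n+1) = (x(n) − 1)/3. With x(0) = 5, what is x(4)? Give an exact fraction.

x(1) = (5 − 1)/3 = 4/3.
x(2) = ((4/3) − 1)/3 = 1/9.
x(3) = ((1/9) − 1)/3 = −8/27.
x(4) = ((−8/27) − 1)/3 = −35/81.

−35/81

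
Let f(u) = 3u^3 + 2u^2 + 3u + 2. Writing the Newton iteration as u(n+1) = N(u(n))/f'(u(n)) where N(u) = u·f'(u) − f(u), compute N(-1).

−6

f'(u) = 9u^2 + 4u + 3.
N(u) = u·f'(u) − f(u) = u·(9u^2 + 4u + 3) − (3u^3 + 2u^2 + 3u + 2) = 6u^3 + 2u^2 − 2.
N(-1) = −6.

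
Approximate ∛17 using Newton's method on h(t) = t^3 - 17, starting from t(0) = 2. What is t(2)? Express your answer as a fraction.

625/242

h'(t) = 3t^2.
h(2) = -9, h'(2) = 12, so t(1) = 2 - (-9)/12 = 11/4.
h(11/4) = 243/64, h'(11/4) = 363/16, so t(2) = (11/4) - (243/64)/(363/16) = 625/242.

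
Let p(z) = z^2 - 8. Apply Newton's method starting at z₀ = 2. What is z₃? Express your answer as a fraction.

p'(z) = 2z.
p(2) = -4, p'(2) = 4, so z₁ = 2 - (-4)/4 = 3.
p(3) = 1, p'(3) = 6, so z₂ = 3 - 1/6 = 17/6.
p(17/6) = 1/36, p'(17/6) = 17/3, so z₃ = (17/6) - (1/36)/(17/3) = 577/204.

577/204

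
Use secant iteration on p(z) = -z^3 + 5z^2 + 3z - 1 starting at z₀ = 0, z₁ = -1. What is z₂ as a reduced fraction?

-1/3

p(0) = -1, p(-1) = 2. z₂ = (-1) - 2·((-1) - 0)/(2 - (-1)) = -1/3.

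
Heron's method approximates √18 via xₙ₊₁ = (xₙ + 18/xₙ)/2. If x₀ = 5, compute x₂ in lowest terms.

x₁ = (5 + 18/5)/2 = 43/10.
x₂ = (43/10 + 18/(43/10))/2 = 3649/860.

3649/860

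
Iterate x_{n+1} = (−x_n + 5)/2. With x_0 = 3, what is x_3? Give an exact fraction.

3/2

x_1 = (−3 + 5)/2 = 1.
x_2 = (−1 + 5)/2 = 2.
x_3 = (−2 + 5)/2 = 3/2.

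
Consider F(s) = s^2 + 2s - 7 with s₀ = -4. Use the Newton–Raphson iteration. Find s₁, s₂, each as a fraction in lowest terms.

F'(s) = 2s + 2.
F(-4) = 1, F'(-4) = -6, so s₁ = (-4) - 1/(-6) = -23/6.
F(-23/6) = 1/36, F'(-23/6) = -17/3, so s₂ = (-23/6) - (1/36)/(-17/3) = -781/204.

s₁ = -23/6, s₂ = -781/204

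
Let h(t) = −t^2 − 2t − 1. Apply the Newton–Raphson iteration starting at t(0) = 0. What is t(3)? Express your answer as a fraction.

h'(t) = −2t − 2.
h(0) = −1, h'(0) = −2, so t(1) = 0 − (−1)/(−2) = −1/2.
h(−1/2) = −1/4, h'(−1/2) = −1, so t(2) = (−1/2) − (−1/4)/(−1) = −3/4.
h(−3/4) = −1/16, h'(−3/4) = −1/2, so t(3) = (−3/4) − (−1/16)/(−1/2) = −7/8.

−7/8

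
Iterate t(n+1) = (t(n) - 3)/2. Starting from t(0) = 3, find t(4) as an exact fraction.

t(1) = (3 - 3)/2 = 0.
t(2) = (0 - 3)/2 = -3/2.
t(3) = ((-3/2) - 3)/2 = -9/4.
t(4) = ((-9/4) - 3)/2 = -21/8.

-21/8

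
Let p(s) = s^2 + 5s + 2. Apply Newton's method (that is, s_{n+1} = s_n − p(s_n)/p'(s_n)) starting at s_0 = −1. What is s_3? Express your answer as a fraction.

−2753/6279

p'(s) = 2s + 5.
p(−1) = −2, p'(−1) = 3, so s_1 = (−1) − (−2)/3 = −1/3.
p(−1/3) = 4/9, p'(−1/3) = 13/3, so s_2 = (−1/3) − (4/9)/(13/3) = −17/39.
p(−17/39) = 16/1521, p'(−17/39) = 161/39, so s_3 = (−17/39) − (16/1521)/(161/39) = −2753/6279.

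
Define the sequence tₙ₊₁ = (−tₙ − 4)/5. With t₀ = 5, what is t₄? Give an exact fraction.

t₁ = (−5 − 4)/5 = −9/5.
t₂ = (−(−9/5) − 4)/5 = −11/25.
t₃ = (−(−11/25) − 4)/5 = −89/125.
t₄ = (−(−89/125) − 4)/5 = −411/625.

−411/625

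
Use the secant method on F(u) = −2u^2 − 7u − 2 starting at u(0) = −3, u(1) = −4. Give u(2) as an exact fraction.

F(−3) = 1, F(−4) = −6. u(2) = (−4) − (−6)·((−4) − (−3))/((−6) − 1) = −22/7.

−22/7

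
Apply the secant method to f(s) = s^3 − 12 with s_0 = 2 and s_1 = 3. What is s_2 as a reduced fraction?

f(2) = −4, f(3) = 15. s_2 = 3 − 15·(3 − 2)/(15 − (−4)) = 42/19.

42/19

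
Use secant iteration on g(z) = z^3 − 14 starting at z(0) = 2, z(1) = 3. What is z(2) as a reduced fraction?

44/19

g(2) = −6, g(3) = 13. z(2) = 3 − 13·(3 − 2)/(13 − (−6)) = 44/19.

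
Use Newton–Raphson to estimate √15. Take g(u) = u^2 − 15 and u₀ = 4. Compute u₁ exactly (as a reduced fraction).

31/8

g'(u) = 2u.
g(4) = 1, g'(4) = 8, so u₁ = 4 − 1/8 = 31/8.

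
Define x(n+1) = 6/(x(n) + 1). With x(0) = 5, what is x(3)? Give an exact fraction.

x(1) = 6/(5 + 1) = 1.
x(2) = 6/(1 + 1) = 3.
x(3) = 6/(3 + 1) = 3/2.

3/2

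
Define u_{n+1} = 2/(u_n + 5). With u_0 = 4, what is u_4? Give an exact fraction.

506/1359

u_1 = 2/(4 + 5) = 2/9.
u_2 = 2/(2/9 + 5) = 18/47.
u_3 = 2/(18/47 + 5) = 94/253.
u_4 = 2/(94/253 + 5) = 506/1359.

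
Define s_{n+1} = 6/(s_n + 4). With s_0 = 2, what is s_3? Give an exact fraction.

15/13

s_1 = 6/(2 + 4) = 1.
s_2 = 6/(1 + 4) = 6/5.
s_3 = 6/(6/5 + 4) = 15/13.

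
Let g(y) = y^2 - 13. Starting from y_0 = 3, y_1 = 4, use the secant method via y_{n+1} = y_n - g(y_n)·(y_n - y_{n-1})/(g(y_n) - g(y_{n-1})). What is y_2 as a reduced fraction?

g(3) = -4, g(4) = 3. y_2 = 4 - 3·(4 - 3)/(3 - (-4)) = 25/7.

25/7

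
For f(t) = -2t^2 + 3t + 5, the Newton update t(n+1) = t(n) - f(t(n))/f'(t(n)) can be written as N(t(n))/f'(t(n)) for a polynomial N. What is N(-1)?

-7

f'(t) = -4t + 3.
N(t) = t·f'(t) - f(t) = t·(-4t + 3) - (-2t^2 + 3t + 5) = -2t^2 - 5.
N(-1) = -7.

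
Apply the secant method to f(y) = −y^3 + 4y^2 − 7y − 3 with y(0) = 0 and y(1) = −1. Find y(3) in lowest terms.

f(0) = −3, f(−1) = 9. y(2) = (−1) − 9·((−1) − 0)/(9 − (−3)) = −1/4.
f(−1) = 9, f(−1/4) = −63/64. y(3) = (−1/4) − (−63/64)·((−1/4) − (−1))/((−63/64) − 9) = −23/71.

−23/71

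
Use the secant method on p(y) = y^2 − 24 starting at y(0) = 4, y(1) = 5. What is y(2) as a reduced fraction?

44/9

p(4) = −8, p(5) = 1. y(2) = 5 − 1·(5 − 4)/(1 − (−8)) = 44/9.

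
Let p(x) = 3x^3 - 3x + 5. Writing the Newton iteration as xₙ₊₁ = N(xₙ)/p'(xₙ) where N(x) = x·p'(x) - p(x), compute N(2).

43

p'(x) = 9x^2 - 3.
N(x) = x·p'(x) - p(x) = x·(9x^2 - 3) - (3x^3 - 3x + 5) = 6x^3 - 5.
N(2) = 43.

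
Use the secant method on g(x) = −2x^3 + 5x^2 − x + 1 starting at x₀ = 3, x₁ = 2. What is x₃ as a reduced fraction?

793/323

g(3) = −11, g(2) = 3. x₂ = 2 − 3·(2 − 3)/(3 − (−11)) = 31/14.
g(2) = 3, g(31/14) = 1089/686. x₃ = (31/14) − (1089/686)·((31/14) − 2)/((1089/686) − 3) = 793/323.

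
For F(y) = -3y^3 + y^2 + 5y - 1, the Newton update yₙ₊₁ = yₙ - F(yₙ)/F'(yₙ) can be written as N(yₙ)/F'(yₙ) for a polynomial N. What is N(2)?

F'(y) = -9y^2 + 2y + 5.
N(y) = y·F'(y) - F(y) = y·(-9y^2 + 2y + 5) - (-3y^3 + y^2 + 5y - 1) = -6y^3 + y^2 + 1.
N(2) = -43.

-43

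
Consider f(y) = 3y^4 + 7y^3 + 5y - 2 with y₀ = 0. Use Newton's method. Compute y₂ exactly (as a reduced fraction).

f'(y) = 12y^3 + 21y^2 + 5.
f(0) = -2, f'(0) = 5, so y₁ = 0 - (-2)/5 = 2/5.
f(2/5) = 328/625, f'(2/5) = 1141/125, so y₂ = (2/5) - (328/625)/(1141/125) = 1954/5705.

1954/5705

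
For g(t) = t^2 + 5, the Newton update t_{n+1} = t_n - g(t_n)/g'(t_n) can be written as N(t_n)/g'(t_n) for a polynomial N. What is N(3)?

4

g'(t) = 2t.
N(t) = t·g'(t) - g(t) = t·(2t) - (t^2 + 5) = t^2 - 5.
N(3) = 4.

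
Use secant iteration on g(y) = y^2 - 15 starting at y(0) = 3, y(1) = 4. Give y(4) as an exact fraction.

g(3) = -6, g(4) = 1. y(2) = 4 - 1·(4 - 3)/(1 - (-6)) = 27/7.
g(4) = 1, g(27/7) = -6/49. y(3) = (27/7) - (-6/49)·((27/7) - 4)/((-6/49) - 1) = 213/55.
g(27/7) = -6/49, g(213/55) = -6/3025. y(4) = (213/55) - (-6/3025)·((213/55) - (27/7))/((-6/3025) - (-6/49)) = 1921/496.

1921/496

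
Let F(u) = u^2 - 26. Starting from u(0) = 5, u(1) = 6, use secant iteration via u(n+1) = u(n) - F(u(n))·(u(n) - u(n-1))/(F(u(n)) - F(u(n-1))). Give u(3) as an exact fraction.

311/61

F(5) = -1, F(6) = 10. u(2) = 6 - 10·(6 - 5)/(10 - (-1)) = 56/11.
F(6) = 10, F(56/11) = -10/121. u(3) = (56/11) - (-10/121)·((56/11) - 6)/((-10/121) - 10) = 311/61.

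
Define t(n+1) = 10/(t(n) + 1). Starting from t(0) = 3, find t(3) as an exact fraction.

t(1) = 10/(3 + 1) = 5/2.
t(2) = 10/(5/2 + 1) = 20/7.
t(3) = 10/(20/7 + 1) = 70/27.

70/27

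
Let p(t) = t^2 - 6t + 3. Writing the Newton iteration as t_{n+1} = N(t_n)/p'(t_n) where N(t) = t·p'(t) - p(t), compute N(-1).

-2

p'(t) = 2t - 6.
N(t) = t·p'(t) - p(t) = t·(2t - 6) - (t^2 - 6t + 3) = t^2 - 3.
N(-1) = -2.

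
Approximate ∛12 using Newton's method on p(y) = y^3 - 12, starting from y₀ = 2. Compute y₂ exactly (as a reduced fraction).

1010/441

p'(y) = 3y^2.
p(2) = -4, p'(2) = 12, so y₁ = 2 - (-4)/12 = 7/3.
p(7/3) = 19/27, p'(7/3) = 49/3, so y₂ = (7/3) - (19/27)/(49/3) = 1010/441.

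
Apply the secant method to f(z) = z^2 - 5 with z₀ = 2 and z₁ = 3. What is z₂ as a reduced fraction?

11/5

f(2) = -1, f(3) = 4. z₂ = 3 - 4·(3 - 2)/(4 - (-1)) = 11/5.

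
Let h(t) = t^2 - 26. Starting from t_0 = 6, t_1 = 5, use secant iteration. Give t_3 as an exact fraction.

h(6) = 10, h(5) = -1. t_2 = 5 - (-1)·(5 - 6)/((-1) - 10) = 56/11.
h(5) = -1, h(56/11) = -10/121. t_3 = (56/11) - (-10/121)·((56/11) - 5)/((-10/121) - (-1)) = 566/111.

566/111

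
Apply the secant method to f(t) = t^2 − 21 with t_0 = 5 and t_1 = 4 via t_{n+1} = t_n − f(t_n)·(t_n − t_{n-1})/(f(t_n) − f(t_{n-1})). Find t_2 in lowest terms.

41/9

f(5) = 4, f(4) = −5. t_2 = 4 − (−5)·(4 − 5)/((−5) − 4) = 41/9.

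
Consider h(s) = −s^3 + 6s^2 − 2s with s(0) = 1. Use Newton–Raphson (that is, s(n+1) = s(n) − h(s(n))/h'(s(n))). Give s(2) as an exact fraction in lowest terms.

h'(s) = −3s^2 + 12s − 2.
h(1) = 3, h'(1) = 7, so s(1) = 1 − 3/7 = 4/7.
h(4/7) = 216/343, h'(4/7) = 190/49, so s(2) = (4/7) − (216/343)/(190/49) = 272/665.

272/665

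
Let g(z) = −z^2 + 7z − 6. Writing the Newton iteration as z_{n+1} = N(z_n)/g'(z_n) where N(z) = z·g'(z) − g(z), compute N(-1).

g'(z) = −2z + 7.
N(z) = z·g'(z) − g(z) = z·(−2z + 7) − (−z^2 + 7z − 6) = −z^2 + 6.
N(-1) = 5.

5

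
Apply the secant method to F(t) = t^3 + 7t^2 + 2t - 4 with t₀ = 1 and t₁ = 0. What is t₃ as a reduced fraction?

25/31

F(1) = 6, F(0) = -4. t₂ = 0 - (-4)·(0 - 1)/((-4) - 6) = 2/5.
F(0) = -4, F(2/5) = -252/125. t₃ = (2/5) - (-252/125)·((2/5) - 0)/((-252/125) - (-4)) = 25/31.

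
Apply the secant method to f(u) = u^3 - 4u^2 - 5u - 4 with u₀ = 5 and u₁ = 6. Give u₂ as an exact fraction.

107/21

f(5) = -4, f(6) = 38. u₂ = 6 - 38·(6 - 5)/(38 - (-4)) = 107/21.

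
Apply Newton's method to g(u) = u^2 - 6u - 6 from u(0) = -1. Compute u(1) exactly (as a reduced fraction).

g'(u) = 2u - 6.
g(-1) = 1, g'(-1) = -8, so u(1) = (-1) - 1/(-8) = -7/8.

-7/8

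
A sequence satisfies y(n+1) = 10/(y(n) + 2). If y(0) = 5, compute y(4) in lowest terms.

295/119

y(1) = 10/(5 + 2) = 10/7.
y(2) = 10/(10/7 + 2) = 35/12.
y(3) = 10/(35/12 + 2) = 120/59.
y(4) = 10/(120/59 + 2) = 295/119.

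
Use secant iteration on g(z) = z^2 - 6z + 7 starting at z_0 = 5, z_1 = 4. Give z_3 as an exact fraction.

g(5) = 2, g(4) = -1. z_2 = 4 - (-1)·(4 - 5)/((-1) - 2) = 13/3.
g(4) = -1, g(13/3) = -2/9. z_3 = (13/3) - (-2/9)·((13/3) - 4)/((-2/9) - (-1)) = 31/7.

31/7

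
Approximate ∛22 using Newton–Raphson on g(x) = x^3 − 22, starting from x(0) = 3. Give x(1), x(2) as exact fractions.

g'(x) = 3x^2.
g(3) = 5, g'(3) = 27, so x(1) = 3 − 5/27 = 76/27.
g(76/27) = 5950/19683, g'(76/27) = 5776/243, so x(2) = (76/27) − (5950/19683)/(5776/243) = 655489/233928.

x(1) = 76/27, x(2) = 655489/233928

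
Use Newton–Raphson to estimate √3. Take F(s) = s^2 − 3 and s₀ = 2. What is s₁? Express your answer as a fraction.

F'(s) = 2s.
F(2) = 1, F'(2) = 4, so s₁ = 2 − 1/4 = 7/4.

7/4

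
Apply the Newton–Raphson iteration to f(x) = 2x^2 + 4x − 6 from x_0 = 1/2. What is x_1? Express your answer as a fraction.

f'(x) = 4x + 4.
f(1/2) = −7/2, f'(1/2) = 6, so x_1 = (1/2) − (−7/2)/6 = 13/12.

13/12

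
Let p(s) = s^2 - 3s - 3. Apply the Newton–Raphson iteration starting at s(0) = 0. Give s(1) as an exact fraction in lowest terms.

-1

p'(s) = 2s - 3.
p(0) = -3, p'(0) = -3, so s(1) = 0 - (-3)/(-3) = -1.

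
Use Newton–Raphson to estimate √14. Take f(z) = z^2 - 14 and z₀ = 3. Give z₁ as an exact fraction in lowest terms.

23/6

f'(z) = 2z.
f(3) = -5, f'(3) = 6, so z₁ = 3 - (-5)/6 = 23/6.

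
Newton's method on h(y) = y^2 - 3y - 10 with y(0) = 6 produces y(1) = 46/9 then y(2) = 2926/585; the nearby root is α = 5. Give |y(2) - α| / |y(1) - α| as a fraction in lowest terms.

y(1) - α = 46/9 - 5 = 1/9, so |y(1) - α| = 1/9.
y(2) - α = 2926/585 - 5 = 1/585, so |y(2) - α| = 1/585.
Ratio = (1/585) / (1/9) = 1/65.

1/65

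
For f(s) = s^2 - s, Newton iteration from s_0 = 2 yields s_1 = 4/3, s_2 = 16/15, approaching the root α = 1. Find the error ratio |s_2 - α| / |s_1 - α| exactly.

s_1 - α = 4/3 - 1 = 1/3, so |s_1 - α| = 1/3.
s_2 - α = 16/15 - 1 = 1/15, so |s_2 - α| = 1/15.
Ratio = (1/15) / (1/3) = 1/5.

1/5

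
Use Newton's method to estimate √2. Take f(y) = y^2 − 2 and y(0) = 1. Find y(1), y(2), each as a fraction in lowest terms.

y(1) = 3/2, y(2) = 17/12

f'(y) = 2y.
f(1) = −1, f'(1) = 2, so y(1) = 1 − (−1)/2 = 3/2.
f(3/2) = 1/4, f'(3/2) = 3, so y(2) = (3/2) − (1/4)/3 = 17/12.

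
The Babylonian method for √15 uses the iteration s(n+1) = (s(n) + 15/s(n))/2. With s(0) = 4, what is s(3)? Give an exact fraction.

7380481/1905632

s(1) = (4 + 15/4)/2 = 31/8.
s(2) = (31/8 + 15/(31/8))/2 = 1921/496.
s(3) = (1921/496 + 15/(1921/496))/2 = 7380481/1905632.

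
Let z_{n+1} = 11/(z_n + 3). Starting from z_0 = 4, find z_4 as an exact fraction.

z_1 = 11/(4 + 3) = 11/7.
z_2 = 11/(11/7 + 3) = 77/32.
z_3 = 11/(77/32 + 3) = 352/173.
z_4 = 11/(352/173 + 3) = 1903/871.

1903/871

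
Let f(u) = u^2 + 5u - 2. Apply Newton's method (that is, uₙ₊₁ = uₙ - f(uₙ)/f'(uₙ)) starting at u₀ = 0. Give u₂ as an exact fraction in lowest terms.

f'(u) = 2u + 5.
f(0) = -2, f'(0) = 5, so u₁ = 0 - (-2)/5 = 2/5.
f(2/5) = 4/25, f'(2/5) = 29/5, so u₂ = (2/5) - (4/25)/(29/5) = 54/145.

54/145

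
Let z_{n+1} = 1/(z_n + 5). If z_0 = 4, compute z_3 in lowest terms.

46/239

z_1 = 1/(4 + 5) = 1/9.
z_2 = 1/(1/9 + 5) = 9/46.
z_3 = 1/(9/46 + 5) = 46/239.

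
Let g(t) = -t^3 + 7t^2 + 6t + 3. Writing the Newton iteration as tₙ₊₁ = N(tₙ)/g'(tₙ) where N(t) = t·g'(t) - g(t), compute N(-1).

6

g'(t) = -3t^2 + 14t + 6.
N(t) = t·g'(t) - g(t) = t·(-3t^2 + 14t + 6) - (-t^3 + 7t^2 + 6t + 3) = -2t^3 + 7t^2 - 3.
N(-1) = 6.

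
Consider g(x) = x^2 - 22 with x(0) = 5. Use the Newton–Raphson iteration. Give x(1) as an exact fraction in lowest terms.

g'(x) = 2x.
g(5) = 3, g'(5) = 10, so x(1) = 5 - 3/10 = 47/10.

47/10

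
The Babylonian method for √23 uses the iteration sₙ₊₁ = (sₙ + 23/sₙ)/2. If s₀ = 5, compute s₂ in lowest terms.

s₁ = (5 + 23/5)/2 = 24/5.
s₂ = (24/5 + 23/(24/5))/2 = 1151/240.

1151/240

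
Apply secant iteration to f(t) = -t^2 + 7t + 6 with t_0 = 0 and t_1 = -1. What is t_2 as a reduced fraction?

f(0) = 6, f(-1) = -2. t_2 = (-1) - (-2)·((-1) - 0)/((-2) - 6) = -3/4.

-3/4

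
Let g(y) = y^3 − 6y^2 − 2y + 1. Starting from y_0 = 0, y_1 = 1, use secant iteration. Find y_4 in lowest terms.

8199029/28398887

g(0) = 1, g(1) = −6. y_2 = 1 − (−6)·(1 − 0)/((−6) − 1) = 1/7.
g(1) = −6, g(1/7) = 204/343. y_3 = (1/7) − (204/343)·((1/7) − 1)/((204/343) − (−6)) = 83/377.
g(1/7) = 204/343, g(83/377) = 14978088/53582633. y_4 = (83/377) − (14978088/53582633)·((83/377) − (1/7))/((14978088/53582633) − (204/343)) = 8199029/28398887.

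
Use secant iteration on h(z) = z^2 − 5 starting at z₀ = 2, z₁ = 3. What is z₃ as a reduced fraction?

h(2) = −1, h(3) = 4. z₂ = 3 − 4·(3 − 2)/(4 − (−1)) = 11/5.
h(3) = 4, h(11/5) = −4/25. z₃ = (11/5) − (−4/25)·((11/5) − 3)/((−4/25) − 4) = 29/13.

29/13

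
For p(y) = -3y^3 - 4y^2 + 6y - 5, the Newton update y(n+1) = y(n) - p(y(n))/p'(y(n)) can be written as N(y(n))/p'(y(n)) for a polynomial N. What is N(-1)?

p'(y) = -9y^2 - 8y + 6.
N(y) = y·p'(y) - p(y) = y·(-9y^2 - 8y + 6) - (-3y^3 - 4y^2 + 6y - 5) = -6y^3 - 4y^2 + 5.
N(-1) = 7.

7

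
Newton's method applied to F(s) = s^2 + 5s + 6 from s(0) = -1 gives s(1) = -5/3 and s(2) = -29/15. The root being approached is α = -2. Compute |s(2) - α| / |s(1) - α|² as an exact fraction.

3/5

s(1) - α = -5/3 - (-2) = -5/3 + 2 = 1/3, so |s(1) - α| = 1/3.
s(2) - α = -29/15 - (-2) = -29/15 + 2 = 1/15, so |s(2) - α| = 1/15.
|s(1) - α|² = 1/9.
Ratio = (1/15) / (1/9) = 3/5.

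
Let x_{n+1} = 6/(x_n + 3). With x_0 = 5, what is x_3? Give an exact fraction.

x_1 = 6/(5 + 3) = 3/4.
x_2 = 6/(3/4 + 3) = 8/5.
x_3 = 6/(8/5 + 3) = 30/23.

30/23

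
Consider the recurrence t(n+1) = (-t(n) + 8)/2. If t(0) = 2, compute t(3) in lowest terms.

11/4

t(1) = (-2 + 8)/2 = 3.
t(2) = (-3 + 8)/2 = 5/2.
t(3) = (-(5/2) + 8)/2 = 11/4.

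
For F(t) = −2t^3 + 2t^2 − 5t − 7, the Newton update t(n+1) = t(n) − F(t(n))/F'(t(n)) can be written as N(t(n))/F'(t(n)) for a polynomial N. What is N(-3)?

F'(t) = −6t^2 + 4t − 5.
N(t) = t·F'(t) − F(t) = t·(−6t^2 + 4t − 5) − (−2t^3 + 2t^2 − 5t − 7) = −4t^3 + 2t^2 + 7.
N(-3) = 133.

133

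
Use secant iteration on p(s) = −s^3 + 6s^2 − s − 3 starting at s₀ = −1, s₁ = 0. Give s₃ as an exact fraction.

p(−1) = 5, p(0) = −3. s₂ = 0 − (−3)·(0 − (−1))/((−3) − 5) = −3/8.
p(0) = −3, p(−3/8) = −885/512. s₃ = (−3/8) − (−885/512)·((−3/8) − 0)/((−885/512) − (−3)) = −192/217.

−192/217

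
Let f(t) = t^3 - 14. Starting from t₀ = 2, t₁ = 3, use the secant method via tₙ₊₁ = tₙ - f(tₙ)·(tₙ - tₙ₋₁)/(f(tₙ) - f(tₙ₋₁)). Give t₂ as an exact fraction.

44/19

f(2) = -6, f(3) = 13. t₂ = 3 - 13·(3 - 2)/(13 - (-6)) = 44/19.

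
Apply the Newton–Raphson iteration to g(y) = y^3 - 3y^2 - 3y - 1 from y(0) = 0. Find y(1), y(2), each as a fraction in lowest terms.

g'(y) = 3y^2 - 6y - 3.
g(0) = -1, g'(0) = -3, so y(1) = 0 - (-1)/(-3) = -1/3.
g(-1/3) = -10/27, g'(-1/3) = -2/3, so y(2) = (-1/3) - (-10/27)/(-2/3) = -8/9.

y(1) = -1/3, y(2) = -8/9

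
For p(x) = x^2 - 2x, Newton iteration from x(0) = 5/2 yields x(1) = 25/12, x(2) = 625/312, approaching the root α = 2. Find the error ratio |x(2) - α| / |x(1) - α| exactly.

x(1) - α = 25/12 - 2 = 1/12, so |x(1) - α| = 1/12.
x(2) - α = 625/312 - 2 = 1/312, so |x(2) - α| = 1/312.
Ratio = (1/312) / (1/12) = 1/26.

1/26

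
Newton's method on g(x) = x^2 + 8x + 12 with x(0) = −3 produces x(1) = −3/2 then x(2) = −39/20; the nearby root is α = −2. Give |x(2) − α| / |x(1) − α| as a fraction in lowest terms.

1/10

x(1) − α = −3/2 − (−2) = −3/2 + 2 = 1/2, so |x(1) − α| = 1/2.
x(2) − α = −39/20 − (−2) = −39/20 + 2 = 1/20, so |x(2) − α| = 1/20.
Ratio = (1/20) / (1/2) = 1/10.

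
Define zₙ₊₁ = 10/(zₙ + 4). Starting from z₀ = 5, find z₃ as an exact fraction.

230/137

z₁ = 10/(5 + 4) = 10/9.
z₂ = 10/(10/9 + 4) = 45/23.
z₃ = 10/(45/23 + 4) = 230/137.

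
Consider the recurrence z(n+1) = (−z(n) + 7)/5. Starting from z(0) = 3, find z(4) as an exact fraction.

731/625

z(1) = (−3 + 7)/5 = 4/5.
z(2) = (−(4/5) + 7)/5 = 31/25.
z(3) = (−(31/25) + 7)/5 = 144/125.
z(4) = (−(144/125) + 7)/5 = 731/625.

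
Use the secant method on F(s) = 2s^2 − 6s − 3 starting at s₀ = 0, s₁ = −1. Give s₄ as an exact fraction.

F(0) = −3, F(−1) = 5. s₂ = (−1) − 5·((−1) − 0)/(5 − (−3)) = −3/8.
F(−1) = 5, F(−3/8) = −15/32. s₃ = (−3/8) − (−15/32)·((−3/8) − (−1))/((−15/32) − 5) = −3/7.
F(−3/8) = −15/32, F(−3/7) = −3/49. s₄ = (−3/7) − (−3/49)·((−3/7) − (−3/8))/((−3/49) − (−15/32)) = −31/71.

−31/71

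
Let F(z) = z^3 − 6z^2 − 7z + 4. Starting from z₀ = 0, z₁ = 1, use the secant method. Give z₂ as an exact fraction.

1/3

F(0) = 4, F(1) = −8. z₂ = 1 − (−8)·(1 − 0)/((−8) − 4) = 1/3.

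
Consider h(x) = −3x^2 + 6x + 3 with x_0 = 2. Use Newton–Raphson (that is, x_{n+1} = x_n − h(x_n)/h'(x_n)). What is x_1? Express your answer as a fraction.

5/2

h'(x) = −6x + 6.
h(2) = 3, h'(2) = −6, so x_1 = 2 − 3/(−6) = 5/2.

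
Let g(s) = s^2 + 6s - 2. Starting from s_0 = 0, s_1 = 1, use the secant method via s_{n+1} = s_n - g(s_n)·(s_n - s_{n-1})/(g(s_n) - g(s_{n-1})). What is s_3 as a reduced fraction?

g(0) = -2, g(1) = 5. s_2 = 1 - 5·(1 - 0)/(5 - (-2)) = 2/7.
g(1) = 5, g(2/7) = -10/49. s_3 = (2/7) - (-10/49)·((2/7) - 1)/((-10/49) - 5) = 16/51.

16/51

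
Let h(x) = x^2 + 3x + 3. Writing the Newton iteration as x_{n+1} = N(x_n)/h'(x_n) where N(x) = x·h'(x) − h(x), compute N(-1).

−2

h'(x) = 2x + 3.
N(x) = x·h'(x) − h(x) = x·(2x + 3) − (x^2 + 3x + 3) = x^2 − 3.
N(-1) = −2.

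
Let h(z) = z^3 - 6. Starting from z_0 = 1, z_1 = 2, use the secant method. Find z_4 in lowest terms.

17817764/9802299

h(1) = -5, h(2) = 2. z_2 = 2 - 2·(2 - 1)/(2 - (-5)) = 12/7.
h(2) = 2, h(12/7) = -330/343. z_3 = (12/7) - (-330/343)·((12/7) - 2)/((-330/343) - 2) = 459/254.
h(12/7) = -330/343, h(459/254) = -1619805/16387064. z_4 = (459/254) - (-1619805/16387064)·((459/254) - (12/7))/((-1619805/16387064) - (-330/343)) = 17817764/9802299.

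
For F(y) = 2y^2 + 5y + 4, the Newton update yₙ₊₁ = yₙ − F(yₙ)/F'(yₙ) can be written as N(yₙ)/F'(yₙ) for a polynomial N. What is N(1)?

F'(y) = 4y + 5.
N(y) = y·F'(y) − F(y) = y·(4y + 5) − (2y^2 + 5y + 4) = 2y^2 − 4.
N(1) = −2.

−2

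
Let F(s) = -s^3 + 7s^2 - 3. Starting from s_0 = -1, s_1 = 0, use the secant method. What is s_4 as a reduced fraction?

F(-1) = 5, F(0) = -3. s_2 = 0 - (-3)·(0 - (-1))/((-3) - 5) = -3/8.
F(0) = -3, F(-3/8) = -1005/512. s_3 = (-3/8) - (-1005/512)·((-3/8) - 0)/((-1005/512) - (-3)) = -64/59.
F(-3/8) = -1005/512, F(-64/59) = 1337655/205379. s_4 = (-64/59) - (1337655/205379)·((-64/59) - (-3/8))/((1337655/205379) - (-1005/512)) = -478336/886851.

-478336/886851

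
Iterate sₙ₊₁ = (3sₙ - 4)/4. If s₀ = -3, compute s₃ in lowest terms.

-229/64

s₁ = (3·(-3) - 4)/4 = -13/4.
s₂ = (3·(-13/4) - 4)/4 = -55/16.
s₃ = (3·(-55/16) - 4)/4 = -229/64.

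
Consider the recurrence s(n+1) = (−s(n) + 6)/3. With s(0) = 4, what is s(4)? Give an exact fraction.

s(1) = (−4 + 6)/3 = 2/3.
s(2) = (−(2/3) + 6)/3 = 16/9.
s(3) = (−(16/9) + 6)/3 = 38/27.
s(4) = (−(38/27) + 6)/3 = 124/81.

124/81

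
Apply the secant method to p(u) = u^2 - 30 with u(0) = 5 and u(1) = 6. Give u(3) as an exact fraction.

115/21

p(5) = -5, p(6) = 6. u(2) = 6 - 6·(6 - 5)/(6 - (-5)) = 60/11.
p(6) = 6, p(60/11) = -30/121. u(3) = (60/11) - (-30/121)·((60/11) - 6)/((-30/121) - 6) = 115/21.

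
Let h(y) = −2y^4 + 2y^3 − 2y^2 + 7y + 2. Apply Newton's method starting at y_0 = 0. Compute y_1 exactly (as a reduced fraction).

h'(y) = −8y^3 + 6y^2 − 4y + 7.
h(0) = 2, h'(0) = 7, so y_1 = 0 − 2/7 = −2/7.

−2/7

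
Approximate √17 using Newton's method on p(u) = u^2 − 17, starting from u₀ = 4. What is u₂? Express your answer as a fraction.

2177/528

p'(u) = 2u.
p(4) = −1, p'(4) = 8, so u₁ = 4 − (−1)/8 = 33/8.
p(33/8) = 1/64, p'(33/8) = 33/4, so u₂ = (33/8) − (1/64)/(33/4) = 2177/528.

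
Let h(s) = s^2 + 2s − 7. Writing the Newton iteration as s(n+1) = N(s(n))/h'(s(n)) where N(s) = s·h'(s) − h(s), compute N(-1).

h'(s) = 2s + 2.
N(s) = s·h'(s) − h(s) = s·(2s + 2) − (s^2 + 2s − 7) = s^2 + 7.
N(-1) = 8.

8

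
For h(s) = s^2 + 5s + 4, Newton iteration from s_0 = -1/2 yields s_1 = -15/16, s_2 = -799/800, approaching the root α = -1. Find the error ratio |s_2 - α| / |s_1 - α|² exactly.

8/25

s_1 - α = -15/16 - (-1) = -15/16 + 1 = 1/16, so |s_1 - α| = 1/16.
s_2 - α = -799/800 - (-1) = -799/800 + 1 = 1/800, so |s_2 - α| = 1/800.
|s_1 - α|² = 1/256.
Ratio = (1/800) / (1/256) = 8/25.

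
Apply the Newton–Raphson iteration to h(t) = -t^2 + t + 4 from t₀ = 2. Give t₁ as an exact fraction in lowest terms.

h'(t) = -2t + 1.
h(2) = 2, h'(2) = -3, so t₁ = 2 - 2/(-3) = 8/3.

8/3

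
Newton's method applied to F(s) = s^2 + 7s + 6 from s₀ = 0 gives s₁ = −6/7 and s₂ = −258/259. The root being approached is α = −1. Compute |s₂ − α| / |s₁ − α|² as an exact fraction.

s₁ − α = −6/7 − (−1) = −6/7 + 1 = 1/7, so |s₁ − α| = 1/7.
s₂ − α = −258/259 − (−1) = −258/259 + 1 = 1/259, so |s₂ − α| = 1/259.
|s₁ − α|² = 1/49.
Ratio = (1/259) / (1/49) = 7/37.

7/37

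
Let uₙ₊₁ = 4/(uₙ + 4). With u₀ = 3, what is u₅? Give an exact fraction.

188/227

u₁ = 4/(3 + 4) = 4/7.
u₂ = 4/(4/7 + 4) = 7/8.
u₃ = 4/(7/8 + 4) = 32/39.
u₄ = 4/(32/39 + 4) = 39/47.
u₅ = 4/(39/47 + 4) = 188/227.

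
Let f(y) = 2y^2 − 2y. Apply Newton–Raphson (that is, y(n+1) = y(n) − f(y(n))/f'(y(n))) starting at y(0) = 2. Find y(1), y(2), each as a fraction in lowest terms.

y(1) = 4/3, y(2) = 16/15

f'(y) = 4y − 2.
f(2) = 4, f'(2) = 6, so y(1) = 2 − 4/6 = 4/3.
f(4/3) = 8/9, f'(4/3) = 10/3, so y(2) = (4/3) − (8/9)/(10/3) = 16/15.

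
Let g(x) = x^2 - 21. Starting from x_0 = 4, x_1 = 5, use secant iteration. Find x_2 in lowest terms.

g(4) = -5, g(5) = 4. x_2 = 5 - 4·(5 - 4)/(4 - (-5)) = 41/9.

41/9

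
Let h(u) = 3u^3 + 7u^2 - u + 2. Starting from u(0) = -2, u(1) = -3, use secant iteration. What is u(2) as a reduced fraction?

h(-2) = 8, h(-3) = -13. u(2) = (-3) - (-13)·((-3) - (-2))/((-13) - 8) = -50/21.

-50/21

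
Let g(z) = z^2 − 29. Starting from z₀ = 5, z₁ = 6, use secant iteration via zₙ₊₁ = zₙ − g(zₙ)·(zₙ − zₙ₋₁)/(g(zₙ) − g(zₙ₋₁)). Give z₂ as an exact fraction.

59/11

g(5) = −4, g(6) = 7. z₂ = 6 − 7·(6 − 5)/(7 − (−4)) = 59/11.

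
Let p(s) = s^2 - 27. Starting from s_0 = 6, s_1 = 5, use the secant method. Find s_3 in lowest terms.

291/56

p(6) = 9, p(5) = -2. s_2 = 5 - (-2)·(5 - 6)/((-2) - 9) = 57/11.
p(5) = -2, p(57/11) = -18/121. s_3 = (57/11) - (-18/121)·((57/11) - 5)/((-18/121) - (-2)) = 291/56.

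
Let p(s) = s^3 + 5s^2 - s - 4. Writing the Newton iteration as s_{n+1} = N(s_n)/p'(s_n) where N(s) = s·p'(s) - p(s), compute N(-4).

p'(s) = 3s^2 + 10s - 1.
N(s) = s·p'(s) - p(s) = s·(3s^2 + 10s - 1) - (s^3 + 5s^2 - s - 4) = 2s^3 + 5s^2 + 4.
N(-4) = -44.

-44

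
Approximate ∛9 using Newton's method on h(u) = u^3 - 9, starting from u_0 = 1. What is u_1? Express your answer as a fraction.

h'(u) = 3u^2.
h(1) = -8, h'(1) = 3, so u_1 = 1 - (-8)/3 = 11/3.

11/3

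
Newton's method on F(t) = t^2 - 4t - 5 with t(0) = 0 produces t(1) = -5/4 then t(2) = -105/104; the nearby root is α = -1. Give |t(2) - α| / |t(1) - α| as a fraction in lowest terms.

t(1) - α = -5/4 - (-1) = -5/4 + 1 = -1/4, so |t(1) - α| = 1/4.
t(2) - α = -105/104 - (-1) = -105/104 + 1 = -1/104, so |t(2) - α| = 1/104.
Ratio = (1/104) / (1/4) = 1/26.

1/26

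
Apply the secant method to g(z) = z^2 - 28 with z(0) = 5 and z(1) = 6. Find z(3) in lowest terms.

164/31

g(5) = -3, g(6) = 8. z(2) = 6 - 8·(6 - 5)/(8 - (-3)) = 58/11.
g(6) = 8, g(58/11) = -24/121. z(3) = (58/11) - (-24/121)·((58/11) - 6)/((-24/121) - 8) = 164/31.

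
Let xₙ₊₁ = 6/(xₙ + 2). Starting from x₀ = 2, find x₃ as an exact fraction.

21/13

x₁ = 6/(2 + 2) = 3/2.
x₂ = 6/(3/2 + 2) = 12/7.
x₃ = 6/(12/7 + 2) = 21/13.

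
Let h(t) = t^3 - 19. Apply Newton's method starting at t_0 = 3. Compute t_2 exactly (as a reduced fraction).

h'(t) = 3t^2.
h(3) = 8, h'(3) = 27, so t_1 = 3 - 8/27 = 73/27.
h(73/27) = 15040/19683, h'(73/27) = 5329/243, so t_2 = (73/27) - (15040/19683)/(5329/243) = 1152011/431649.

1152011/431649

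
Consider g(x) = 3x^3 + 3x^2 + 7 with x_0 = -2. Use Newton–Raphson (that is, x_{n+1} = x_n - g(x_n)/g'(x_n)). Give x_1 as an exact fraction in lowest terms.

g'(x) = 9x^2 + 6x.
g(-2) = -5, g'(-2) = 24, so x_1 = (-2) - (-5)/24 = -43/24.

-43/24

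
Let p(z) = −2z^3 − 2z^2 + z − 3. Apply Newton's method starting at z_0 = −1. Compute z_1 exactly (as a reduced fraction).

−5

p'(z) = −6z^2 − 4z + 1.
p(−1) = −4, p'(−1) = −1, so z_1 = (−1) − (−4)/(−1) = −5.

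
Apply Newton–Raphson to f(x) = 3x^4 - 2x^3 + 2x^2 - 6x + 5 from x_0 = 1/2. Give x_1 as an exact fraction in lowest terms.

f'(x) = 12x^3 - 6x^2 + 4x - 6.
f(1/2) = 39/16, f'(1/2) = -4, so x_1 = (1/2) - (39/16)/(-4) = 71/64.

71/64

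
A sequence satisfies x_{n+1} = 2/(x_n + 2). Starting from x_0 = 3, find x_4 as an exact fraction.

x_1 = 2/(3 + 2) = 2/5.
x_2 = 2/(2/5 + 2) = 5/6.
x_3 = 2/(5/6 + 2) = 12/17.
x_4 = 2/(12/17 + 2) = 17/23.

17/23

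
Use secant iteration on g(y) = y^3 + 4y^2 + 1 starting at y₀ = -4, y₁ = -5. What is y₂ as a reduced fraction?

g(-4) = 1, g(-5) = -24. y₂ = (-5) - (-24)·((-5) - (-4))/((-24) - 1) = -101/25.

-101/25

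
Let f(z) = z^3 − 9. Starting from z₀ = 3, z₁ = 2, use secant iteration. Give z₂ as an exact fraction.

39/19

f(3) = 18, f(2) = −1. z₂ = 2 − (−1)·(2 − 3)/((−1) − 18) = 39/19.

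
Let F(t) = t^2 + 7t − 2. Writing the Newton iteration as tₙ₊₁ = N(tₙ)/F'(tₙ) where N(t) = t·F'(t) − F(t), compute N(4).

18

F'(t) = 2t + 7.
N(t) = t·F'(t) − F(t) = t·(2t + 7) − (t^2 + 7t − 2) = t^2 + 2.
N(4) = 18.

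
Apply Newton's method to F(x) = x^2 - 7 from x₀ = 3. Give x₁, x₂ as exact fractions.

F'(x) = 2x.
F(3) = 2, F'(3) = 6, so x₁ = 3 - 2/6 = 8/3.
F(8/3) = 1/9, F'(8/3) = 16/3, so x₂ = (8/3) - (1/9)/(16/3) = 127/48.

x₁ = 8/3, x₂ = 127/48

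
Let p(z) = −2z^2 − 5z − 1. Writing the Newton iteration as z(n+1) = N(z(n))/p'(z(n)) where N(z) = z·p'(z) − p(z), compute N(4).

−31

p'(z) = −4z − 5.
N(z) = z·p'(z) − p(z) = z·(−4z − 5) − (−2z^2 − 5z − 1) = −2z^2 + 1.
N(4) = −31.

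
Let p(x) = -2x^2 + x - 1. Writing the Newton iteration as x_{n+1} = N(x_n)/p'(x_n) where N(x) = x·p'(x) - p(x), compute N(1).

p'(x) = -4x + 1.
N(x) = x·p'(x) - p(x) = x·(-4x + 1) - (-2x^2 + x - 1) = -2x^2 + 1.
N(1) = -1.

-1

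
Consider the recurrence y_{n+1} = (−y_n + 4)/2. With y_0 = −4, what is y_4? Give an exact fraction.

y_1 = (−(−4) + 4)/2 = 4.
y_2 = (−4 + 4)/2 = 0.
y_3 = (−0 + 4)/2 = 2.
y_4 = (−2 + 4)/2 = 1.

1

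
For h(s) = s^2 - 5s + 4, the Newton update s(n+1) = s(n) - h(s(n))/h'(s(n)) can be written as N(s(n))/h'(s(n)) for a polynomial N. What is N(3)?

h'(s) = 2s - 5.
N(s) = s·h'(s) - h(s) = s·(2s - 5) - (s^2 - 5s + 4) = s^2 - 4.
N(3) = 5.

5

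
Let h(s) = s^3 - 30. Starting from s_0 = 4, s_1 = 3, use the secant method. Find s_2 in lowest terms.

114/37

h(4) = 34, h(3) = -3. s_2 = 3 - (-3)·(3 - 4)/((-3) - 34) = 114/37.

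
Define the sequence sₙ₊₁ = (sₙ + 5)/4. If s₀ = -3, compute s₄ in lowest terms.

211/128

s₁ = ((-3) + 5)/4 = 1/2.
s₂ = ((1/2) + 5)/4 = 11/8.
s₃ = ((11/8) + 5)/4 = 51/32.
s₄ = ((51/32) + 5)/4 = 211/128.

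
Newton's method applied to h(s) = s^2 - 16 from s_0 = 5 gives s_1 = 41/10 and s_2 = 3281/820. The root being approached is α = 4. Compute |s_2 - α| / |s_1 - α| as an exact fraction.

s_1 - α = 41/10 - 4 = 1/10, so |s_1 - α| = 1/10.
s_2 - α = 3281/820 - 4 = 1/820, so |s_2 - α| = 1/820.
Ratio = (1/820) / (1/10) = 1/82.

1/82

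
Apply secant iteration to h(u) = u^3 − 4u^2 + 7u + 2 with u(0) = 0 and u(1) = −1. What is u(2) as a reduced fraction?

−1/6

h(0) = 2, h(−1) = −10. u(2) = (−1) − (−10)·((−1) − 0)/((−10) − 2) = −1/6.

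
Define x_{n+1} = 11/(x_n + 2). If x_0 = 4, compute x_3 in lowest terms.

253/112

x_1 = 11/(4 + 2) = 11/6.
x_2 = 11/(11/6 + 2) = 66/23.
x_3 = 11/(66/23 + 2) = 253/112.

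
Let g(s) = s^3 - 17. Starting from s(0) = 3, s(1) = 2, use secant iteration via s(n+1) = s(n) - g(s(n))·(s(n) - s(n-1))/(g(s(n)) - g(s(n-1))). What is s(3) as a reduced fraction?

g(3) = 10, g(2) = -9. s(2) = 2 - (-9)·(2 - 3)/((-9) - 10) = 47/19.
g(2) = -9, g(47/19) = -12780/6859. s(3) = (47/19) - (-12780/6859)·((47/19) - 2)/((-12780/6859) - (-9)) = 4709/1813.

4709/1813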